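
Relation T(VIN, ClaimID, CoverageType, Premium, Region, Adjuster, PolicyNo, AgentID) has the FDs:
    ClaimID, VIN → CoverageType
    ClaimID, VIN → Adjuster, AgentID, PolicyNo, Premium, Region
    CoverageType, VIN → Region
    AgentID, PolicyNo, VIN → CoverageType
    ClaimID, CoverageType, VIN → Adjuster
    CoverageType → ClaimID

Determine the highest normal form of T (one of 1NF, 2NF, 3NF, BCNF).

3NF

Candidate keys: {AgentID, PolicyNo, VIN}, {ClaimID, VIN}, {CoverageType, VIN}. Prime attributes: {AgentID, ClaimID, CoverageType, PolicyNo, VIN}.
CoverageType → ClaimID: {CoverageType}⁺ = {ClaimID, CoverageType}, which is not all of the attributes, so the left side is not a superkey — BCNF is violated.
But every attribute on its right side ({ClaimID}) is prime, and the same holds for every other non-superkey FD, so 3NF still holds.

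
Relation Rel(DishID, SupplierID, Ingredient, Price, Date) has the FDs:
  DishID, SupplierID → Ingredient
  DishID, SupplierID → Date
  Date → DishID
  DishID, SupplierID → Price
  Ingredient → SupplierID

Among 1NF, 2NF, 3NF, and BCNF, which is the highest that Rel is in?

Candidate keys: {Date, Ingredient}, {Date, SupplierID}, {DishID, Ingredient}, {DishID, SupplierID}. Prime attributes: {Date, DishID, Ingredient, SupplierID}.
Date → DishID breaks BCNF: {Date}⁺ = {Date, DishID}, so {Date} is not a superkey.
But every attribute on its right side ({DishID}) is prime, and the same holds for every other non-superkey FD, so 3NF still holds.

3NF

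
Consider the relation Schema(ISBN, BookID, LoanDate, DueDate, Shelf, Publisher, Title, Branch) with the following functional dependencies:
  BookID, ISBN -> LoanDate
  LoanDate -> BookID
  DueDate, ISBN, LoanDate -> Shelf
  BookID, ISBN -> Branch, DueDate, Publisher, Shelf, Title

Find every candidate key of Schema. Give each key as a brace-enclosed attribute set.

Attributes never on any right-hand side: {ISBN} — every candidate key must contain it.
Closure of {BookID, ISBN} is {BookID, Branch, DueDate, ISBN, LoanDate, Publisher, Shelf, Title}, the whole schema; {BookID, ISBN} is a candidate key.
Closure of {ISBN, LoanDate} is {BookID, Branch, DueDate, ISBN, LoanDate, Publisher, Shelf, Title}, the whole schema; {ISBN, LoanDate} is a candidate key.
These are minimal and exhaustive — every other superkey contains one of them.

{BookID, ISBN}, {ISBN, LoanDate}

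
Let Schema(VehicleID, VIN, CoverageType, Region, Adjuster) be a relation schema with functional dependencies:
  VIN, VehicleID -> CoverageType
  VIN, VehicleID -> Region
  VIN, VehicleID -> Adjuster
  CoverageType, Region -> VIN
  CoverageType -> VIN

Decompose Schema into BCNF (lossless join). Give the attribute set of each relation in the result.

{Adjuster, CoverageType, Region, VehicleID}; {CoverageType, VIN}

Candidate keys of the original relation: {CoverageType, VehicleID}, {VIN, VehicleID}.
Within {Adjuster, CoverageType, Region, VIN, VehicleID}: {CoverageType, Region}⁺ ∩ {Adjuster, CoverageType, Region, VIN, VehicleID} = {CoverageType, Region, VIN}, not the whole set, so CoverageType, Region -> VIN violates BCNF; decompose into {CoverageType, Region, VIN} and {Adjuster, CoverageType, Region, VehicleID}.
Within {CoverageType, Region, VIN}: {CoverageType}⁺ ∩ {CoverageType, Region, VIN} = {CoverageType, VIN}, not the whole set, so CoverageType -> VIN violates BCNF; decompose into {CoverageType, VIN} and {CoverageType, Region}.
{CoverageType, VIN} is in BCNF.
{CoverageType, Region} is in BCNF.
{Adjuster, CoverageType, Region, VehicleID} is in BCNF.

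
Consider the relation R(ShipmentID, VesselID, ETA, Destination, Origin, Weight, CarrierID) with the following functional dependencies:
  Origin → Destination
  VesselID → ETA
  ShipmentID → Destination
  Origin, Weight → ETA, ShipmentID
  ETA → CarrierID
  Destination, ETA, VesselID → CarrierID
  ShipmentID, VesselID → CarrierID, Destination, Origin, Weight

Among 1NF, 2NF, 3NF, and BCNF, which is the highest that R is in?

Candidate keys: {Origin, VesselID, Weight}, {ShipmentID, VesselID}. Prime attributes: {Origin, ShipmentID, VesselID, Weight}.
Origin → Destination: {Origin}⁺ = {Destination, Origin}, which is not all of the attributes, so the left side is not a superkey — BCNF is violated.
Because {Destination} is non-prime and the left side of Origin → Destination is not a superkey, the relation is not in 3NF.
{ShipmentID} is a proper subset of the key {ShipmentID, VesselID}, and {ShipmentID}⁺ contains the non-prime attribute {Destination} — a partial dependency, so 2NF is violated.

1NF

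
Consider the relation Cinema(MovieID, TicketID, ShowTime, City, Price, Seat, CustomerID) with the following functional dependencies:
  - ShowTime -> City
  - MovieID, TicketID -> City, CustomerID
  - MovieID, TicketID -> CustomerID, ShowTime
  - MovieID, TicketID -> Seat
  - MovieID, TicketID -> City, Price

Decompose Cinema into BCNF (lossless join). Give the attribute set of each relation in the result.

{City, ShowTime}; {CustomerID, MovieID, Price, Seat, ShowTime, TicketID}

Candidate key of the original relation: {MovieID, TicketID}.
{City, CustomerID, MovieID, Price, Seat, ShowTime, TicketID}: {ShowTime} determines {City, ShowTime} here but is not a superkey — split on ShowTime -> City, giving {City, ShowTime} and {CustomerID, MovieID, Price, Seat, ShowTime, TicketID}.
{City, ShowTime}: every determinant is a superkey — BCNF.
{CustomerID, MovieID, Price, Seat, ShowTime, TicketID}: every determinant is a superkey — BCNF.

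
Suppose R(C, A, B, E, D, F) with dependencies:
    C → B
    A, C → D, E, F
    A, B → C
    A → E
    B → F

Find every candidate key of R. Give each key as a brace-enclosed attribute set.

{A, B}, {A, C}

{A} never appears on the right of any FD, so every key must include it.
{A, B} is a candidate key since {A, B}⁺ = {A, B, C, D, E, F} covers every attribute.
{A, C} is a candidate key since {A, C}⁺ = {A, B, C, D, E, F} covers every attribute.
Any other superkey properly contains one of these, so there are no further candidate keys.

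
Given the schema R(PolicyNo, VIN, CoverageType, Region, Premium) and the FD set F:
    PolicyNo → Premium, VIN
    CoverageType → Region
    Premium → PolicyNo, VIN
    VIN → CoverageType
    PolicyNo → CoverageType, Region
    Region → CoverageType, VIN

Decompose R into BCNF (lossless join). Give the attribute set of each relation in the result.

{CoverageType, PolicyNo, Premium}; {CoverageType, Region, VIN}

Candidate keys of the original relation: {PolicyNo}, {Premium}.
{CoverageType, PolicyNo, Premium, Region, VIN}: {CoverageType} determines {CoverageType, Region, VIN} here but is not a superkey — split on CoverageType → Region, VIN, giving {CoverageType, Region, VIN} and {CoverageType, PolicyNo, Premium}.
{CoverageType, Region, VIN} is in BCNF.
{CoverageType, PolicyNo, Premium} is in BCNF.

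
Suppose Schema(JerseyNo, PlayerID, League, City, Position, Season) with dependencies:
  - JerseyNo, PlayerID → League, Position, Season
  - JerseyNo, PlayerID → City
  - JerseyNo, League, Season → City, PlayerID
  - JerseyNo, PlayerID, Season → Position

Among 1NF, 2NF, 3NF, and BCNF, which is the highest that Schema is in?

BCNF

Candidate keys: {JerseyNo, League, Season}, {JerseyNo, PlayerID}. Prime attributes: {JerseyNo, League, PlayerID, Season}.
Each dependency's left side is a superkey — BCNF holds.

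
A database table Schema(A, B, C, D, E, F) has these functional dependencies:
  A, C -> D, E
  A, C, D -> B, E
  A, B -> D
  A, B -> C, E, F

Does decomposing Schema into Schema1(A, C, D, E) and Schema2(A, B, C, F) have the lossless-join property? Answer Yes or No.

Common attributes: {A, C}; their closure is {A, B, C, D, E, F}.
This includes all of Schema1, so the common attributes are a superkey of Schema1 — the join is lossless.

Yes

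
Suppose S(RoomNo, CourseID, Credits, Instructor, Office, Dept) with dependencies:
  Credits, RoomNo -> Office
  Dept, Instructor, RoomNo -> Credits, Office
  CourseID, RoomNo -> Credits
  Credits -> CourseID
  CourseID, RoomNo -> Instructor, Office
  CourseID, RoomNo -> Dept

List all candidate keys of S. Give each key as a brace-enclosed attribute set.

{CourseID, RoomNo}, {Credits, RoomNo}, {Dept, Instructor, RoomNo}

No FD produces {RoomNo}, so it must be in every candidate key.
{CourseID, RoomNo} is a candidate key since {CourseID, RoomNo}⁺ = {CourseID, Credits, Dept, Instructor, Office, RoomNo} covers every attribute.
{Credits, RoomNo} is a candidate key since {Credits, RoomNo}⁺ = {CourseID, Credits, Dept, Instructor, Office, RoomNo} covers every attribute.
{Dept, Instructor, RoomNo} is a candidate key since {Dept, Instructor, RoomNo}⁺ = {CourseID, Credits, Dept, Instructor, Office, RoomNo} covers every attribute.
No proper subset of any of these is a key, and no other minimal superkey exists.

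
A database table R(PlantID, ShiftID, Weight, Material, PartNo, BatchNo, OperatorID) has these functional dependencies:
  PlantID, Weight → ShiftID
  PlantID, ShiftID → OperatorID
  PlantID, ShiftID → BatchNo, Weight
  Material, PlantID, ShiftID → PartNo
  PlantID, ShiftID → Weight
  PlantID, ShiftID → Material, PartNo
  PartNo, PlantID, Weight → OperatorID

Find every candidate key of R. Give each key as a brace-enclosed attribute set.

{PlantID, ShiftID}, {PlantID, Weight}

Attributes never on any right-hand side: {PlantID} — every candidate key must contain it.
{PlantID, ShiftID} is a candidate key since {PlantID, ShiftID}⁺ = {BatchNo, Material, OperatorID, PartNo, PlantID, ShiftID, Weight} covers every attribute.
{PlantID, Weight} is a candidate key since {PlantID, Weight}⁺ = {BatchNo, Material, OperatorID, PartNo, PlantID, ShiftID, Weight} covers every attribute.
No proper subset of any of these is a key, and no other minimal superkey exists.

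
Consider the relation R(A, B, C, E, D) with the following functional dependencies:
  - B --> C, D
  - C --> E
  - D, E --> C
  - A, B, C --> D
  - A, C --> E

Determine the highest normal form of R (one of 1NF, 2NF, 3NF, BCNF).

Candidate key: {A, B}. Prime attributes: {A, B}.
For B --> C, D we have {B}⁺ = {B, C, D, E}; {B} is not a superkey, so BCNF fails.
B --> C, D determines the non-prime attributes {C, D} from a non-superkey — 3NF is violated.
{B} is a proper subset of the key {A, B}, and {B}⁺ contains the non-prime attributes {C, D, E} — a partial dependency, so 2NF is violated.

1NF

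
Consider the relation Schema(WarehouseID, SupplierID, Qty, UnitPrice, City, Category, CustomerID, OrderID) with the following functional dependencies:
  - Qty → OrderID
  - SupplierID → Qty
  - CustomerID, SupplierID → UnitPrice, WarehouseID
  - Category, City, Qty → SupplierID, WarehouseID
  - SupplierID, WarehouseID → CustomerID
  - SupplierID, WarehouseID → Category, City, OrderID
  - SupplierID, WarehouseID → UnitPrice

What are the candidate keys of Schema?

{Category, City, Qty}, {Category, City, SupplierID}, {CustomerID, SupplierID}, {SupplierID, WarehouseID}

Closure of {CustomerID, SupplierID} is {Category, City, CustomerID, OrderID, Qty, SupplierID, UnitPrice, WarehouseID}, the whole schema; {CustomerID, SupplierID} is a candidate key.
Closure of {SupplierID, WarehouseID} is {Category, City, CustomerID, OrderID, Qty, SupplierID, UnitPrice, WarehouseID}, the whole schema; {SupplierID, WarehouseID} is a candidate key.
Closure of {Category, City, Qty} is {Category, City, CustomerID, OrderID, Qty, SupplierID, UnitPrice, WarehouseID}, the whole schema; {Category, City, Qty} is a candidate key.
Closure of {Category, City, SupplierID} is {Category, City, CustomerID, OrderID, Qty, SupplierID, UnitPrice, WarehouseID}, the whole schema; {Category, City, SupplierID} is a candidate key.
These are minimal and exhaustive — every other superkey contains one of them.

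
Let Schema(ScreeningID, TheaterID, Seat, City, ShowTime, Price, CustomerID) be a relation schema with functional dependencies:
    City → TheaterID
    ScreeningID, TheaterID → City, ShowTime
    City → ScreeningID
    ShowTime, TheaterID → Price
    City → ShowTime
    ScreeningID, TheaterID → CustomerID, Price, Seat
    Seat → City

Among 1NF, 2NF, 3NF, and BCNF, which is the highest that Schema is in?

Candidate keys: {City}, {ScreeningID, TheaterID}, {Seat}. Prime attributes: {City, ScreeningID, Seat, TheaterID}.
For ShowTime, TheaterID → Price we have {ShowTime, TheaterID}⁺ = {Price, ShowTime, TheaterID}; {ShowTime, TheaterID} is not a superkey, so BCNF fails.
Because {Price} is non-prime and the left side of ShowTime, TheaterID → Price is not a superkey, the relation is not in 3NF.
No proper subset of a key has a non-prime attribute in its closure, so there is no partial dependency; 2NF holds.

2NF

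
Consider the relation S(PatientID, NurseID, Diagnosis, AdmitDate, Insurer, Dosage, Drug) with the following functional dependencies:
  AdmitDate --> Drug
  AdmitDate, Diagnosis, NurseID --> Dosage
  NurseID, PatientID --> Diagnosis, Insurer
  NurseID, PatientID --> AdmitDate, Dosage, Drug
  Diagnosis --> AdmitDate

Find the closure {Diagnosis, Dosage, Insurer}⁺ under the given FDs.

Start with {Diagnosis, Dosage, Insurer}.
Diagnosis --> AdmitDate applies; add {AdmitDate} → now {AdmitDate, Diagnosis, Dosage, Insurer}.
AdmitDate --> Drug applies; add {Drug} → now {AdmitDate, Diagnosis, Dosage, Drug, Insurer}.
No further FD applies.

{AdmitDate, Diagnosis, Dosage, Drug, Insurer}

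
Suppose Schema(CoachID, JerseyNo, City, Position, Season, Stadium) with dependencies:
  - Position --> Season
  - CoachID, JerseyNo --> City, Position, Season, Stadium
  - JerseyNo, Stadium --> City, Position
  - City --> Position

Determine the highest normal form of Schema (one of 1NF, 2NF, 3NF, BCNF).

2NF

Candidate key: {CoachID, JerseyNo}. Prime attributes: {CoachID, JerseyNo}.
Position --> Season breaks BCNF: {Position}⁺ = {Position, Season}, so {Position} is not a superkey.
Position --> Season has non-prime {Season} on the right and a non-superkey on the left, so 3NF fails.
No proper subset of a key has a non-prime attribute in its closure, so there is no partial dependency; 2NF holds.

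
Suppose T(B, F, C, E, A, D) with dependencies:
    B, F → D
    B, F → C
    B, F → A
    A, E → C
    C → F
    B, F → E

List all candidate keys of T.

{A, B, E}, {B, C}, {B, F}

No FD produces {B}, so it must be in every candidate key.
{B, C}⁺ = {A, B, C, D, E, F} — all of the relation — so {B, C} is a candidate key.
{B, F}⁺ = {A, B, C, D, E, F} — all of the relation — so {B, F} is a candidate key.
{A, B, E}⁺ = {A, B, C, D, E, F} — all of the relation — so {A, B, E} is a candidate key.
No proper subset of any of these is a key, and no other minimal superkey exists.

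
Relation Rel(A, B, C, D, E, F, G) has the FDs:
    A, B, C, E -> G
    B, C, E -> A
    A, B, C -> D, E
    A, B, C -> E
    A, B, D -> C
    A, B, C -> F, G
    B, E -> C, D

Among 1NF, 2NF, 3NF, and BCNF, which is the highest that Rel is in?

Candidate keys: {A, B, C}, {A, B, D}, {B, E}. Prime attributes: {A, B, C, D, E}.
Every FD has a superkey on the left, so the relation is in BCNF.

BCNF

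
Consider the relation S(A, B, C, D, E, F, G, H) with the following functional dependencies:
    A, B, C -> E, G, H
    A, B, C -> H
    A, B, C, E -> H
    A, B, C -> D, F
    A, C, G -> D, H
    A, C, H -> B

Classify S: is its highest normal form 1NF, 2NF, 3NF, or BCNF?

BCNF

Candidate keys: {A, B, C}, {A, C, G}, {A, C, H}. Prime attributes: {A, B, C, G, H}.
Each dependency's left side is a superkey — BCNF holds.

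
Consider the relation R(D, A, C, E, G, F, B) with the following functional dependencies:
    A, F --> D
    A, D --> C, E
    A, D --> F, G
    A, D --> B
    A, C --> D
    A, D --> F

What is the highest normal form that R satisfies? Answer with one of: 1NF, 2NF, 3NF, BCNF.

Candidate keys: {A, C}, {A, D}, {A, F}. Prime attributes: {A, C, D, F}.
Every FD has a superkey on the left, so the relation is in BCNF.

BCNF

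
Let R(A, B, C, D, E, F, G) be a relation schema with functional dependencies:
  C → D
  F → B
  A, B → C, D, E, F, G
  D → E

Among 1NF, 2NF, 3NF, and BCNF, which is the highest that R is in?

2NF

Candidate keys: {A, B}, {A, F}. Prime attributes: {A, B, F}.
C → D: {C}⁺ = {C, D, E}, which is not all of the attributes, so the left side is not a superkey — BCNF is violated.
Because {D} is non-prime and the left side of C → D is not a superkey, the relation is not in 3NF.
Checking every proper subset of each key, none determines a non-prime attribute — 2NF is satisfied.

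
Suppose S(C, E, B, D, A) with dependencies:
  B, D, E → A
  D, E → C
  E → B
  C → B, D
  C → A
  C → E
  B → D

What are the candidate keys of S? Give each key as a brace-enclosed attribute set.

Closure of {C} is {A, B, C, D, E}, the whole schema; {C} is a candidate key.
Closure of {E} is {A, B, C, D, E}, the whole schema; {E} is a candidate key.
No proper subset of any of these is a key, and no other minimal superkey exists.

{C}, {E}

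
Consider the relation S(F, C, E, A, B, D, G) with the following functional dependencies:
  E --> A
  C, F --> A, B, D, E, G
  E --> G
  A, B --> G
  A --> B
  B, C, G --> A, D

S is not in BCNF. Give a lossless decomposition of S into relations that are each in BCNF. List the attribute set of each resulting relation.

{A, B, G}; {A, E}; {C, D, E}; {C, E, F}

Candidate key of the original relation: {C, F}.
{A, B, C, D, E, F, G}: {E} determines {A, B, E, G} here but is not a superkey — split on E --> A, B, G, giving {A, B, E, G} and {C, D, E, F}.
{A, B, E, G}: {A, B} determines {A, B, G} here but is not a superkey — split on A, B --> G, giving {A, B, G} and {A, B, E}.
{A, B, G}: every determinant is a superkey — BCNF.
{A, B, E}: {A} determines {A, B} here but is not a superkey — split on A --> B, giving {A, B} and {A, E}.
{A, B}: every determinant is a superkey — BCNF.
{A, E}: every determinant is a superkey — BCNF.
{C, D, E, F}: {C, E} determines {C, D, E} here but is not a superkey — split on C, E --> D, giving {C, D, E} and {C, E, F}.
{C, D, E}: every determinant is a superkey — BCNF.
{C, E, F}: every determinant is a superkey — BCNF.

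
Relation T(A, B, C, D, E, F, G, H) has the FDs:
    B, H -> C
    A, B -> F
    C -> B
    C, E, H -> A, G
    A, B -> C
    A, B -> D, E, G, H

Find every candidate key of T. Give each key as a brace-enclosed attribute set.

{A, B}, {A, C}, {B, E, H}, {C, E, H}

{A, B}⁺ = {A, B, C, D, E, F, G, H} — all of the relation — so {A, B} is a candidate key.
{A, C}⁺ = {A, B, C, D, E, F, G, H} — all of the relation — so {A, C} is a candidate key.
{B, E, H}⁺ = {A, B, C, D, E, F, G, H} — all of the relation — so {B, E, H} is a candidate key.
{C, E, H}⁺ = {A, B, C, D, E, F, G, H} — all of the relation — so {C, E, H} is a candidate key.
Any other superkey properly contains one of these, so there are no further candidate keys.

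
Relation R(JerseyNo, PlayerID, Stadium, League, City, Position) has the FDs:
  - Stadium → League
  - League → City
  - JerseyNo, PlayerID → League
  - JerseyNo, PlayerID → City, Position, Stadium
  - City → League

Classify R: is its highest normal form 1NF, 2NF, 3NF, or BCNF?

Candidate key: {JerseyNo, PlayerID}. Prime attributes: {JerseyNo, PlayerID}.
Stadium → League breaks BCNF: {Stadium}⁺ = {City, League, Stadium}, so {Stadium} is not a superkey.
Because {League} is non-prime and the left side of Stadium → League is not a superkey, the relation is not in 3NF.
No proper subset of a key has a non-prime attribute in its closure, so there is no partial dependency; 2NF holds.

2NF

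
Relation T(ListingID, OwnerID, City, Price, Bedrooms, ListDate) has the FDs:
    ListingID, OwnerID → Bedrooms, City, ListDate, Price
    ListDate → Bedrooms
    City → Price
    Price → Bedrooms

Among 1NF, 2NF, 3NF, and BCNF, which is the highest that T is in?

Candidate key: {ListingID, OwnerID}. Prime attributes: {ListingID, OwnerID}.
ListDate → Bedrooms breaks BCNF: {ListDate}⁺ = {Bedrooms, ListDate}, so {ListDate} is not a superkey.
Because {Bedrooms} is non-prime and the left side of ListDate → Bedrooms is not a superkey, the relation is not in 3NF.
Checking every proper subset of each key, none determines a non-prime attribute — 2NF is satisfied.

2NF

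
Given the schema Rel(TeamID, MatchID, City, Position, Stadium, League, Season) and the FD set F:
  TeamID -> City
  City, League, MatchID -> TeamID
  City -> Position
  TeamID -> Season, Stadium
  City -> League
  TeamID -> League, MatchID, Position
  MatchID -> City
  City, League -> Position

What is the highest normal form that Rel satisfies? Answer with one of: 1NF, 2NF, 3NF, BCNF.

2NF

Candidate keys: {MatchID}, {TeamID}. Prime attributes: {MatchID, TeamID}.
For City -> Position we have {City}⁺ = {City, League, Position}; {City} is not a superkey, so BCNF fails.
City -> Position determines the non-prime attribute {Position} from a non-superkey — 3NF is violated.
Every candidate key is a single attribute, so no partial dependency is possible; 2NF holds.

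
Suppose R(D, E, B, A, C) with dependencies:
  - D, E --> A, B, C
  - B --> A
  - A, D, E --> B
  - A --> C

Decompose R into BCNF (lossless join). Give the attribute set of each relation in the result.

{A, B}; {A, C}; {B, D, E}

Candidate key of the original relation: {D, E}.
{A, B, C, D, E}: {B} determines {A, B, C} here but is not a superkey — split on B --> A, C, giving {A, B, C} and {B, D, E}.
{A, B, C}: {A} determines {A, C} here but is not a superkey — split on A --> C, giving {A, C} and {A, B}.
{A, C} has no BCNF violation.
{A, B} has no BCNF violation.
{B, D, E} has no BCNF violation.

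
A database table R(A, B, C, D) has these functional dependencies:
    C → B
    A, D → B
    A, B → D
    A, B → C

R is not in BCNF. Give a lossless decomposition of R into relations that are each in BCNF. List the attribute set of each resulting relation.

{A, C, D}; {B, C}

Candidate keys of the original relation: {A, B}, {A, C}, {A, D}.
Within {A, B, C, D}: {C}⁺ ∩ {A, B, C, D} = {B, C}, not the whole set, so C → B violates BCNF; decompose into {B, C} and {A, C, D}.
{B, C}: every determinant is a superkey — BCNF.
{A, C, D}: every determinant is a superkey — BCNF.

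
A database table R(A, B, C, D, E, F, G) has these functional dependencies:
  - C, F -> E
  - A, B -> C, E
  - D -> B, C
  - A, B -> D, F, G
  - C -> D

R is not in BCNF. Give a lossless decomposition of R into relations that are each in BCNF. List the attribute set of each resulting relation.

Candidate keys of the original relation: {A, B}, {A, C}, {A, D}.
{A, B, C, D, E, F, G}: {C, F} determines {B, C, D, E, F} here but is not a superkey — split on C, F -> B, D, E, giving {B, C, D, E, F} and {A, C, F, G}.
{B, C, D, E, F}: {D} determines {B, C, D} here but is not a superkey — split on D -> B, C, giving {B, C, D} and {D, E, F}.
{B, C, D}: every determinant is a superkey — BCNF.
{D, E, F}: every determinant is a superkey — BCNF.
{A, C, F, G}: every determinant is a superkey — BCNF.

{A, C, F, G}; {B, C, D}; {D, E, F}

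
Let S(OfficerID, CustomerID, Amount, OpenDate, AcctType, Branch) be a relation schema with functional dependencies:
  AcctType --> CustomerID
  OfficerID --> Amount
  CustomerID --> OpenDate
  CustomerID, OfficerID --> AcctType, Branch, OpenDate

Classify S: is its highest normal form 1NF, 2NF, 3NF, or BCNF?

Candidate keys: {AcctType, OfficerID}, {CustomerID, OfficerID}. Prime attributes: {AcctType, CustomerID, OfficerID}.
AcctType --> CustomerID: {AcctType}⁺ = {AcctType, CustomerID, OpenDate}, which is not all of the attributes, so the left side is not a superkey — BCNF is violated.
OfficerID --> Amount determines the non-prime attribute {Amount} from a non-superkey — 3NF is violated.
{AcctType} is a proper subset of the key {AcctType, OfficerID}, and {AcctType}⁺ contains the non-prime attribute {OpenDate} — a partial dependency, so 2NF is violated.

1NF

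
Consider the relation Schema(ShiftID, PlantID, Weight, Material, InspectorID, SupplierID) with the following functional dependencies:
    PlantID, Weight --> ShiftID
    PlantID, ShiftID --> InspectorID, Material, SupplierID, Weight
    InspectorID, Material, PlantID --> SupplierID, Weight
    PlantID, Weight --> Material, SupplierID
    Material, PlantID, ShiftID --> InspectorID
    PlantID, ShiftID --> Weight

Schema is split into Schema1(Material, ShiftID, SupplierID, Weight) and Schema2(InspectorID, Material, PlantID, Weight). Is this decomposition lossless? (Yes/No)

The shared attributes are {Material, Weight} and {Material, Weight}⁺ = {Material, Weight}.
Neither Schema1 nor Schema2 is contained in that closure, so the decomposition is lossy.

No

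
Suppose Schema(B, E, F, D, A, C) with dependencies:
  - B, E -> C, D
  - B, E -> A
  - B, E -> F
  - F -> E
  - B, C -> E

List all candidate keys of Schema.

Attributes never on any right-hand side: {B} — every candidate key must contain it.
{B, C} is a candidate key since {B, C}⁺ = {A, B, C, D, E, F} covers every attribute.
{B, E} is a candidate key since {B, E}⁺ = {A, B, C, D, E, F} covers every attribute.
{B, F} is a candidate key since {B, F}⁺ = {A, B, C, D, E, F} covers every attribute.
Any other superkey properly contains one of these, so there are no further candidate keys.

{B, C}, {B, E}, {B, F}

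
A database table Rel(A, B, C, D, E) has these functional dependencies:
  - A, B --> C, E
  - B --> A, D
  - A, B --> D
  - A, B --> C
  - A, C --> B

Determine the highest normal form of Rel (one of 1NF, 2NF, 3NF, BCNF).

BCNF

Candidate keys: {A, C}, {B}. Prime attributes: {A, B, C}.
The left-hand side of every FD is a superkey, so BCNF is satisfied.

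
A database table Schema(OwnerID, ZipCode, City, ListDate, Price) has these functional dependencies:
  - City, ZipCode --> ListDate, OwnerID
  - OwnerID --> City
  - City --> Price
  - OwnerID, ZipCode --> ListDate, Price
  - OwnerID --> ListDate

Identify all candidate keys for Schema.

{City, ZipCode}, {OwnerID, ZipCode}

No FD produces {ZipCode}, so it must be in every candidate key.
{City, ZipCode} is a candidate key since {City, ZipCode}⁺ = {City, ListDate, OwnerID, Price, ZipCode} covers every attribute.
{OwnerID, ZipCode} is a candidate key since {OwnerID, ZipCode}⁺ = {City, ListDate, OwnerID, Price, ZipCode} covers every attribute.
Any other superkey properly contains one of these, so there are no further candidate keys.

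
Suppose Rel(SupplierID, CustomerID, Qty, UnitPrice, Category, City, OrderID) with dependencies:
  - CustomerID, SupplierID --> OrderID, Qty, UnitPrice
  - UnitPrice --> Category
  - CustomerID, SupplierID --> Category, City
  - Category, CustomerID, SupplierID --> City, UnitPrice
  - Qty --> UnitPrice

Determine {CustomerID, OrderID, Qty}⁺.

Start with {CustomerID, OrderID, Qty}.
Qty --> UnitPrice applies; add {UnitPrice} → now {CustomerID, OrderID, Qty, UnitPrice}.
UnitPrice --> Category applies; add {Category} → now {Category, CustomerID, OrderID, Qty, UnitPrice}.
No further FD applies.

{Category, CustomerID, OrderID, Qty, UnitPrice}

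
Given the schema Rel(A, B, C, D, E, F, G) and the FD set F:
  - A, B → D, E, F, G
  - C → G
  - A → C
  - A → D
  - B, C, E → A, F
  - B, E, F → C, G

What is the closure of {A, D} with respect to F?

{A, C, D, G}

Start with {A, D}.
A → C applies; add {C} → now {A, C, D}.
C → G applies; add {G} → now {A, C, D, G}.
No further FD applies.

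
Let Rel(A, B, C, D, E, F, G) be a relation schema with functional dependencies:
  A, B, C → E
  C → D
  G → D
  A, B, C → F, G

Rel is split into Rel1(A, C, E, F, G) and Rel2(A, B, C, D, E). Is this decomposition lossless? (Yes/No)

Common attributes: {A, C, E}; their closure is {A, C, D, E}.
Neither Rel1 nor Rel2 is contained in that closure, so the decomposition is lossy.

No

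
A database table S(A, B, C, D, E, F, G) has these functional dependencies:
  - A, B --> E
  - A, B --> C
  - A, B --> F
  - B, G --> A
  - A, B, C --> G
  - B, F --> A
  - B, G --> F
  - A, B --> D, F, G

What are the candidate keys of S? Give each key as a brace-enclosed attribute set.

{A, B}, {B, F}, {B, G}

Attributes never on any right-hand side: {B} — every candidate key must contain it.
Closure of {A, B} is {A, B, C, D, E, F, G}, the whole schema; {A, B} is a candidate key.
Closure of {B, F} is {A, B, C, D, E, F, G}, the whole schema; {B, F} is a candidate key.
Closure of {B, G} is {A, B, C, D, E, F, G}, the whole schema; {B, G} is a candidate key.
Any other superkey properly contains one of these, so there are no further candidate keys.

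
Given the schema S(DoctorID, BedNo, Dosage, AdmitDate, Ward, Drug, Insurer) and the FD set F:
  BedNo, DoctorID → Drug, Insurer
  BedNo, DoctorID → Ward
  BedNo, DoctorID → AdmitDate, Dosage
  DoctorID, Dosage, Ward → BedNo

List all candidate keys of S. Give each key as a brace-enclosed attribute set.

No FD produces {DoctorID}, so it must be in every candidate key.
{BedNo, DoctorID}⁺ = {AdmitDate, BedNo, DoctorID, Dosage, Drug, Insurer, Ward} — all of the relation — so {BedNo, DoctorID} is a candidate key.
{DoctorID, Dosage, Ward}⁺ = {AdmitDate, BedNo, DoctorID, Dosage, Drug, Insurer, Ward} — all of the relation — so {DoctorID, Dosage, Ward} is a candidate key.
Any other superkey properly contains one of these, so there are no further candidate keys.

{BedNo, DoctorID}, {DoctorID, Dosage, Ward}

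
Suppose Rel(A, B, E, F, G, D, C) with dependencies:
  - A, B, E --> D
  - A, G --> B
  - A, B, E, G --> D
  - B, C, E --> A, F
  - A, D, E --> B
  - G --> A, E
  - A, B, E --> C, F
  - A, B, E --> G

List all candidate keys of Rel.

{G}⁺ = {A, B, C, D, E, F, G}, which is every attribute, so {G} is a candidate key.
{A, B, E}⁺ = {A, B, C, D, E, F, G}, which is every attribute, so {A, B, E} is a candidate key.
{A, D, E}⁺ = {A, B, C, D, E, F, G}, which is every attribute, so {A, D, E} is a candidate key.
{B, C, E}⁺ = {A, B, C, D, E, F, G}, which is every attribute, so {B, C, E} is a candidate key.
No proper subset of any of these is a key, and no other minimal superkey exists.

{A, B, E}, {A, D, E}, {B, C, E}, {G}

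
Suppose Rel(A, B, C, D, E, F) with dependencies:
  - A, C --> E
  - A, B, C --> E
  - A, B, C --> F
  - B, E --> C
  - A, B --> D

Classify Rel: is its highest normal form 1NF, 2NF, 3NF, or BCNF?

Candidate keys: {A, B, C}, {A, B, E}. Prime attributes: {A, B, C, E}.
A, C --> E: {A, C}⁺ = {A, C, E}, which is not all of the attributes, so the left side is not a superkey — BCNF is violated.
Because {D} is non-prime and the left side of A, B --> D is not a superkey, the relation is not in 3NF.
The proper key subset {A, B} of {A, B, C} determines non-prime {D}, so the relation is not even in 2NF.

1NF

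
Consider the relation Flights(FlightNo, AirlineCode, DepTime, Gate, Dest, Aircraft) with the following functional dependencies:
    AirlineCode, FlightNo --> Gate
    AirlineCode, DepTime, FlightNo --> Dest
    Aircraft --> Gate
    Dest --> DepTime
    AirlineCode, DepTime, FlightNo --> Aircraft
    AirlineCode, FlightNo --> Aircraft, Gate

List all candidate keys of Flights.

No FD produces {AirlineCode, FlightNo}, so they must be in every candidate key.
{AirlineCode, DepTime, FlightNo}⁺ = {Aircraft, AirlineCode, DepTime, Dest, FlightNo, Gate}, which is every attribute, so {AirlineCode, DepTime, FlightNo} is a candidate key.
{AirlineCode, Dest, FlightNo}⁺ = {Aircraft, AirlineCode, DepTime, Dest, FlightNo, Gate}, which is every attribute, so {AirlineCode, Dest, FlightNo} is a candidate key.
No proper subset of any of these is a key, and no other minimal superkey exists.

{AirlineCode, DepTime, FlightNo}, {AirlineCode, Dest, FlightNo}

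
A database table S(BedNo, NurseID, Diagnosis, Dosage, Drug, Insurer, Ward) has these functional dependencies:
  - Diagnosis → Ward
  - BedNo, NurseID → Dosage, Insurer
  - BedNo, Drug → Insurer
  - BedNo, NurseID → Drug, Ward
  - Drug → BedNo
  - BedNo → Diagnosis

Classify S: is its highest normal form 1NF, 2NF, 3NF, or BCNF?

1NF

Candidate keys: {BedNo, NurseID}, {Drug, NurseID}. Prime attributes: {BedNo, Drug, NurseID}.
Diagnosis → Ward: {Diagnosis}⁺ = {Diagnosis, Ward}, which is not all of the attributes, so the left side is not a superkey — BCNF is violated.
Because {Ward} is non-prime and the left side of Diagnosis → Ward is not a superkey, the relation is not in 3NF.
The proper key subset {BedNo} of {BedNo, NurseID} determines non-prime {Diagnosis, Ward}, so the relation is not even in 2NF.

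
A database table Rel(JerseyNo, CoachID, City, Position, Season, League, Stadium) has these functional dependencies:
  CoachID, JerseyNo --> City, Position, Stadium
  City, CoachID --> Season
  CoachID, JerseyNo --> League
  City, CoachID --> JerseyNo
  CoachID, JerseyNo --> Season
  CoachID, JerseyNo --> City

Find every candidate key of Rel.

{City, CoachID}, {CoachID, JerseyNo}

Attributes never on any right-hand side: {CoachID} — every candidate key must contain it.
{City, CoachID}⁺ = {City, CoachID, JerseyNo, League, Position, Season, Stadium}, which is every attribute, so {City, CoachID} is a candidate key.
{CoachID, JerseyNo}⁺ = {City, CoachID, JerseyNo, League, Position, Season, Stadium}, which is every attribute, so {CoachID, JerseyNo} is a candidate key.
No proper subset of any of these is a key, and no other minimal superkey exists.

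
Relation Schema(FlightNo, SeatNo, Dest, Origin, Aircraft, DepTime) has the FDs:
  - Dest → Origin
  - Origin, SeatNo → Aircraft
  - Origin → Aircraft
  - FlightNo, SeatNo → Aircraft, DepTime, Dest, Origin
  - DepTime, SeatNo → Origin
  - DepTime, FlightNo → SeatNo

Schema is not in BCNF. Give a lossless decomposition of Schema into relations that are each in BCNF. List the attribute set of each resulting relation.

Candidate keys of the original relation: {DepTime, FlightNo}, {FlightNo, SeatNo}.
{Aircraft, DepTime, Dest, FlightNo, Origin, SeatNo}: {Dest} determines {Aircraft, Dest, Origin} here but is not a superkey — split on Dest → Aircraft, Origin, giving {Aircraft, Dest, Origin} and {DepTime, Dest, FlightNo, SeatNo}.
{Aircraft, Dest, Origin}: {Origin} determines {Aircraft, Origin} here but is not a superkey — split on Origin → Aircraft, giving {Aircraft, Origin} and {Dest, Origin}.
{Aircraft, Origin}: every determinant is a superkey — BCNF.
{Dest, Origin}: every determinant is a superkey — BCNF.
{DepTime, Dest, FlightNo, SeatNo}: every determinant is a superkey — BCNF.

{Aircraft, Origin}; {DepTime, Dest, FlightNo, SeatNo}; {Dest, Origin}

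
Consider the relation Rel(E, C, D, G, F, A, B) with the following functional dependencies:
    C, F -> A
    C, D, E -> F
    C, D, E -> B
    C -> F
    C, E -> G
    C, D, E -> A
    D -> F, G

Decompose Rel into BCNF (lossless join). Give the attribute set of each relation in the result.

{A, C, F}; {B, C, D, E}; {C, E, G}

Candidate key of the original relation: {C, D, E}.
In {A, B, C, D, E, F, G}, {C, F} is not a superkey ({C, F}⁺ restricted to this set is {A, C, F}), so split on C, F -> A into {A, C, F} and {B, C, D, E, F, G}.
{A, C, F} has no BCNF violation.
In {B, C, D, E, F, G}, {C} is not a superkey ({C}⁺ restricted to this set is {C, F}), so split on C -> F into {C, F} and {B, C, D, E, G}.
{C, F} has no BCNF violation.
In {B, C, D, E, G}, {C, E} is not a superkey ({C, E}⁺ restricted to this set is {C, E, G}), so split on C, E -> G into {C, E, G} and {B, C, D, E}.
{C, E, G} has no BCNF violation.
{B, C, D, E} has no BCNF violation.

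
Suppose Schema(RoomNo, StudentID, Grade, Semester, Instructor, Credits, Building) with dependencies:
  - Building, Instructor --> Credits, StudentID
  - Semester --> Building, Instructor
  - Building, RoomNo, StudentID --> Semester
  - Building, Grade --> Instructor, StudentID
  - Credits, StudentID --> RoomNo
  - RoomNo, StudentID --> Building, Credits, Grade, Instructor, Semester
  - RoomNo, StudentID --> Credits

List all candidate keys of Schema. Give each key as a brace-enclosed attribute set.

{Semester} is a candidate key since {Semester}⁺ = {Building, Credits, Grade, Instructor, RoomNo, Semester, StudentID} covers every attribute.
{Building, Grade} is a candidate key since {Building, Grade}⁺ = {Building, Credits, Grade, Instructor, RoomNo, Semester, StudentID} covers every attribute.
{Building, Instructor} is a candidate key since {Building, Instructor}⁺ = {Building, Credits, Grade, Instructor, RoomNo, Semester, StudentID} covers every attribute.
{Credits, StudentID} is a candidate key since {Credits, StudentID}⁺ = {Building, Credits, Grade, Instructor, RoomNo, Semester, StudentID} covers every attribute.
{RoomNo, StudentID} is a candidate key since {RoomNo, StudentID}⁺ = {Building, Credits, Grade, Instructor, RoomNo, Semester, StudentID} covers every attribute.
Any other superkey properly contains one of these, so there are no further candidate keys.

{Building, Grade}, {Building, Instructor}, {Credits, StudentID}, {RoomNo, StudentID}, {Semester}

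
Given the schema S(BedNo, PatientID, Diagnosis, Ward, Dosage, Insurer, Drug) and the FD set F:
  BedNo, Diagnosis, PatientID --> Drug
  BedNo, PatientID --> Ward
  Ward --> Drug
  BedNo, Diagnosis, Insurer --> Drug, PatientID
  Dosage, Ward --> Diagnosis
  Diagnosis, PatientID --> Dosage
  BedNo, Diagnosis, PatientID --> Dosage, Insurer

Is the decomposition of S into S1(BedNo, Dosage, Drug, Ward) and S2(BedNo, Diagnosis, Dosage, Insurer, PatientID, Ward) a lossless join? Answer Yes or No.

Yes

The shared attributes are {BedNo, Dosage, Ward} and {BedNo, Dosage, Ward}⁺ = {BedNo, Diagnosis, Dosage, Drug, Ward}.
S1 is contained in that closure, so S1 ∩ S2 --> S1 holds and the join is lossless.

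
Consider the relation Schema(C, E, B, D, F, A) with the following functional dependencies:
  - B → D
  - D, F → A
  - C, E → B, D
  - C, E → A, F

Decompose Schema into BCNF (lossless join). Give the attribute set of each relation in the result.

Candidate key of the original relation: {C, E}.
{A, B, C, D, E, F}: {B} determines {B, D} here but is not a superkey — split on B → D, giving {B, D} and {A, B, C, E, F}.
{B, D}: every determinant is a superkey — BCNF.
{A, B, C, E, F}: {B, F} determines {A, B, F} here but is not a superkey — split on B, F → A, giving {A, B, F} and {B, C, E, F}.
{A, B, F}: every determinant is a superkey — BCNF.
{B, C, E, F}: every determinant is a superkey — BCNF.

{A, B, F}; {B, C, E, F}; {B, D}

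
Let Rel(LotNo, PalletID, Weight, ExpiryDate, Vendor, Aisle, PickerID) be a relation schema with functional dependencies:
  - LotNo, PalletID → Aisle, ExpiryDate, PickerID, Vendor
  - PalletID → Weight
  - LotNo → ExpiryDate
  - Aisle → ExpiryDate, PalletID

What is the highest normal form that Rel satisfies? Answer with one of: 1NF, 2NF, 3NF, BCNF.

1NF

Candidate keys: {Aisle, LotNo}, {LotNo, PalletID}. Prime attributes: {Aisle, LotNo, PalletID}.
PalletID → Weight breaks BCNF: {PalletID}⁺ = {PalletID, Weight}, so {PalletID} is not a superkey.
Because {Weight} is non-prime and the left side of PalletID → Weight is not a superkey, the relation is not in 3NF.
Since {Aisle} ⊂ {Aisle, LotNo} and {Aisle}⁺ ⊇ {ExpiryDate, Weight} with {ExpiryDate, Weight} non-prime, there is a partial dependency; 2NF fails.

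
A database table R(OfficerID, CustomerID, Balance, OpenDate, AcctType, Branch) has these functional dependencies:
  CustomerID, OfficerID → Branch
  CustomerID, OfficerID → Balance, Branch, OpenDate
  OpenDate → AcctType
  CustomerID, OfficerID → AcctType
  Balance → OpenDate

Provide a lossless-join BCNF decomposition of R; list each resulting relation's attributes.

{AcctType, OpenDate}; {Balance, Branch, CustomerID, OfficerID}; {Balance, OpenDate}

Candidate key of the original relation: {CustomerID, OfficerID}.
In {AcctType, Balance, Branch, CustomerID, OfficerID, OpenDate}, {OpenDate} is not a superkey ({OpenDate}⁺ restricted to this set is {AcctType, OpenDate}), so split on OpenDate → AcctType into {AcctType, OpenDate} and {Balance, Branch, CustomerID, OfficerID, OpenDate}.
{AcctType, OpenDate}: every determinant is a superkey — BCNF.
In {Balance, Branch, CustomerID, OfficerID, OpenDate}, {Balance} is not a superkey ({Balance}⁺ restricted to this set is {Balance, OpenDate}), so split on Balance → OpenDate into {Balance, OpenDate} and {Balance, Branch, CustomerID, OfficerID}.
{Balance, OpenDate}: every determinant is a superkey — BCNF.
{Balance, Branch, CustomerID, OfficerID}: every determinant is a superkey — BCNF.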